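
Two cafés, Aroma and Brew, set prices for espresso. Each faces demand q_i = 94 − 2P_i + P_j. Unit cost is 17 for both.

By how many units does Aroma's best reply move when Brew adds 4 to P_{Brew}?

1

Aroma's profit: π = (P_{Aroma} − 17)(94 − 2P_{Aroma} + P_{Brew}).
∂π/∂P_{Aroma} = 128 − 4P_{Aroma} + P_{Brew} = 0 ⇒ P_{Aroma} = 32 + 0.25P_{Brew}.
The reaction-function slope is 0.25, so a 4-unit rise in P_{Brew} moves P_{Aroma} by 0.25 × 4 = 1. Aroma's best response rises — the actions are strategic complements.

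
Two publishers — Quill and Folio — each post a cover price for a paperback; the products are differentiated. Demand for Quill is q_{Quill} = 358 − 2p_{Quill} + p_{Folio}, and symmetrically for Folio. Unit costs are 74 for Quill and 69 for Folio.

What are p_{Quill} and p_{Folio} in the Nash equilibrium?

168, 166

Quill's profit: π = (p_{Quill} − 74)(358 − 2p_{Quill} + p_{Folio}).
∂π/∂p_{Quill} = 506 − 4p_{Quill} + p_{Folio} = 0 ⇒ p_{Quill} = 126.5 + 0.25p_{Folio}.
Similarly p_{Folio} = 124 + 0.25p_{Quill}.
Substituting the second reaction function into the first: p_{Quill} = 126.5 + 0.25(124 + 0.25p_{Quill}), which gives 0.9375p_{Quill} = 157.5 ⇒ p_{Quill} = 168.
Then p_{Folio} = 124 + 0.25·168 = 166.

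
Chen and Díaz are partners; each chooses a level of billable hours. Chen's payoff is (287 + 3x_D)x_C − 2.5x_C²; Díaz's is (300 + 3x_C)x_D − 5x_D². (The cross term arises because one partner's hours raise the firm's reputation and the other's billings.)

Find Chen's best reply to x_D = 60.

93.4

Expanding Chen's payoff: 287x_C + 3x_Dx_C − 2.5x_C².
∂π/∂x_C = 287 + 3x_D − 5x_C = 0, so x_C = 57.4 + 0.6x_D.
At x_D = 60: x_C = 57.4 + 0.6·60 = 93.4.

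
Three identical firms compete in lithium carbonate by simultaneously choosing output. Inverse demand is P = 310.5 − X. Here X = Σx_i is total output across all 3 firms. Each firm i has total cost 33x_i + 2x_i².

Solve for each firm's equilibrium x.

A representative firm's profit is π_i = x_i(310.5 − X) − 33x_i − 2x_i², with X = x_i + Σ_{j≠i} x_j.
First-order condition: 277.5 − 6x_i − Σ_{j≠i} x_j = 0.
In a symmetric equilibrium every firm chooses the same x, so Σ_{j≠i} x_j = 2x. The condition becomes 277.5 − 8x = 0, giving x = 277.5/8 = 34.6875.

34.6875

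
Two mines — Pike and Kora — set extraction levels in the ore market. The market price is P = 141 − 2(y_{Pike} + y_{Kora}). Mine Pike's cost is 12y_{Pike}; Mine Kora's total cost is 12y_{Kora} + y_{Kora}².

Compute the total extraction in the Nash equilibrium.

Mine Pike's profit: π = y_{Pike}(141 − 2(y_{Pike} + y_{Kora})) − 12y_{Pike}.
∂π/∂y_{Pike} = 129 − 4y_{Pike} − 2y_{Kora} = 0, so y_{Pike} = 32.25 − 0.5y_{Kora}.
For Kora: ∂π/∂y_{Kora} = 129 − 6y_{Kora} − 2y_{Pike} = 0 ⇒ y_{Kora} = 21.5 − (1/3)y_{Pike}.
Solving the two reaction functions simultaneously: (1 − (−0.5)(−1/3))y_{Pike} = 32.25 − 0.5·21.5, so (5/6)y_{Pike} = 21.5 and y_{Pike} = 25.8.
Then y_{Kora} = 21.5 − (1/3)·25.8 = 12.9.
Total extraction: 25.8 + 12.9 = 38.7.

38.7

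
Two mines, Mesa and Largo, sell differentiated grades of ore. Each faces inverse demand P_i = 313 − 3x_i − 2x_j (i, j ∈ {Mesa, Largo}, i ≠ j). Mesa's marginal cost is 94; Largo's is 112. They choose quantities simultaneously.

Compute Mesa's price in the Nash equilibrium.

Mine Mesa's profit: π = x_{Mesa}(313 − 3x_{Mesa} − 2x_{Largo}) − 94x_{Mesa}.
∂π/∂x_{Mesa} = 219 − 6x_{Mesa} − 2x_{Largo} = 0 ⇒ x_{Mesa} = 36.5 − (1/3)x_{Largo}.
Similarly x_{Largo} = 33.5 − (1/3)x_{Mesa}.
Substituting the second reaction function into the first: x_{Mesa} = 36.5 − (1/3)(33.5 − (1/3)x_{Mesa}), which gives (8/9)x_{Mesa} = 76/3 ⇒ x_{Mesa} = 28.5.
Then x_{Largo} = 33.5 − (1/3)·28.5 = 24.
P_{Mesa} = 313 − 3·28.5 − 2·24 = 179.5.

179.5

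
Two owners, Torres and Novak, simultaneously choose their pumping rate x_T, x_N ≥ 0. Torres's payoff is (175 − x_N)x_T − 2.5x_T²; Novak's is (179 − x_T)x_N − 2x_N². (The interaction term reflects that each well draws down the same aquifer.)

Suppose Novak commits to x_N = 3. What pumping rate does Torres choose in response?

Expanding Torres's payoff: 175x_T − x_Nx_T − 2.5x_T².
∂π/∂x_T = 175 − x_N − 5x_T = 0, so x_T = 35 − 0.2x_N.
At x_N = 3: x_T = 35 − 0.2·3 = 34.4.

34.4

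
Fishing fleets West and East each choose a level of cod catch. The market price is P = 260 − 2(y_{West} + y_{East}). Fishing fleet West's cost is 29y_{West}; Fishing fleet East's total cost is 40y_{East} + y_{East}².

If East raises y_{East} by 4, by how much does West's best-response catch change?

Fishing fleet West's profit: π = y_{West}(260 − 2(y_{West} + y_{East})) − 29y_{West}.
∂π/∂y_{West} = 231 − 4y_{West} − 2y_{East} = 0, so y_{West} = 57.75 − 0.5y_{East}.
The reaction-function slope is −0.5, so a 4-unit rise in y_{East} moves y_{West} by −0.5 × 4 = −2. West's best response falls — the actions are strategic substitutes.

-2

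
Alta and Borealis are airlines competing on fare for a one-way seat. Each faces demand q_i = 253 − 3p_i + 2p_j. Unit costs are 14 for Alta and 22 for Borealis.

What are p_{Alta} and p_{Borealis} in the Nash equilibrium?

75.25, 78.25

Alta's profit: π = (p_{Alta} − 14)(253 − 3p_{Alta} + 2p_{Borealis}).
∂π/∂p_{Alta} = 295 − 6p_{Alta} + 2p_{Borealis} = 0 ⇒ p_{Alta} = 295/6 + (1/3)p_{Borealis}.
Similarly p_{Borealis} = 319/6 + (1/3)p_{Alta}.
Substituting the second reaction function into the first: p_{Alta} = 295/6 + (1/3)(319/6 + (1/3)p_{Alta}), which gives (8/9)p_{Alta} = 602/9 ⇒ p_{Alta} = 75.25.
Then p_{Borealis} = 319/6 + (1/3)·75.25 = 78.25.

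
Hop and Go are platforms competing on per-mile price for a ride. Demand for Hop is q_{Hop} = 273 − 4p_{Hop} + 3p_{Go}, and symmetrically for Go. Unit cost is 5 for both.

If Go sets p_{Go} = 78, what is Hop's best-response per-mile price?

65.875

Hop's profit: π = (p_{Hop} − 5)(273 − 4p_{Hop} + 3p_{Go}).
∂π/∂p_{Hop} = 293 − 8p_{Hop} + 3p_{Go} = 0 ⇒ p_{Hop} = 36.625 + 0.375p_{Go}.
At p_{Go} = 78: p_{Hop} = 36.625 + 0.375·78 = 65.875.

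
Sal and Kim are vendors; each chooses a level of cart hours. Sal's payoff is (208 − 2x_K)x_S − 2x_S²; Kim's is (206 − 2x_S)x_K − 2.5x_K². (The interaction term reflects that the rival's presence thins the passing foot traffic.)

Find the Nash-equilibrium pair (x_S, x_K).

39.25, 25.5

Expanding Sal's payoff: 208x_S − 2x_Kx_S − 2x_S².
∂π/∂x_S = 208 − 2x_K − 4x_S = 0, so x_S = 52 − 0.5x_K.
Likewise for Kim: x_K = 41.2 − 0.4x_S.
Solving the two reaction functions simultaneously: (1 − (−0.5)(−0.4))x_S = 52 − 0.5·41.2, so 0.8x_S = 31.4 and x_S = 39.25.
Then x_K = 41.2 − 0.4·39.25 = 25.5.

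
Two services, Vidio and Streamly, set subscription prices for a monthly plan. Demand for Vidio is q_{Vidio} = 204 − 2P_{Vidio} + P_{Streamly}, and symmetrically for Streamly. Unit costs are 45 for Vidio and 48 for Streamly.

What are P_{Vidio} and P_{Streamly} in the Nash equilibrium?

Vidio's profit: π = (P_{Vidio} − 45)(204 − 2P_{Vidio} + P_{Streamly}).
∂π/∂P_{Vidio} = 294 − 4P_{Vidio} + P_{Streamly} = 0 ⇒ P_{Vidio} = 73.5 + 0.25P_{Streamly}.
Similarly P_{Streamly} = 75 + 0.25P_{Vidio}.
Substituting the second reaction function into the first: P_{Vidio} = 73.5 + 0.25(75 + 0.25P_{Vidio}), which gives 0.9375P_{Vidio} = 92.25 ⇒ P_{Vidio} = 98.4.
Then P_{Streamly} = 75 + 0.25·98.4 = 99.6.

98.4, 99.6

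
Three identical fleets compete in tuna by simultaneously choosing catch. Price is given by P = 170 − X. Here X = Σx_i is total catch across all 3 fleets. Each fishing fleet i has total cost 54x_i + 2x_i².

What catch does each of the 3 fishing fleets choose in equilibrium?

A representative fishing fleet's profit is π_i = x_i(170 − X) − 54x_i − 2x_i², with X = x_i + Σ_{j≠i} x_j.
First-order condition: 116 − 6x_i − Σ_{j≠i} x_j = 0.
Imposing symmetry (x_j = x for all j) turns Σ_{j≠i} x_j into 2x, so 116 = 8x and x = 14.5.

14.5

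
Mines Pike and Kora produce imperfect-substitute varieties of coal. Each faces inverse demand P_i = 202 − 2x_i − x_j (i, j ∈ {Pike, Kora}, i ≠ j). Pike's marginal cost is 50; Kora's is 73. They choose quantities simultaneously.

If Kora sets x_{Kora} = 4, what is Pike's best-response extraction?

37

Mine Pike's profit: π = x_{Pike}(202 − 2x_{Pike} − x_{Kora}) − 50x_{Pike}.
∂π/∂x_{Pike} = 152 − 4x_{Pike} − x_{Kora} = 0 ⇒ x_{Pike} = 38 − 0.25x_{Kora}.
At x_{Kora} = 4: x_{Pike} = 38 − 0.25·4 = 37.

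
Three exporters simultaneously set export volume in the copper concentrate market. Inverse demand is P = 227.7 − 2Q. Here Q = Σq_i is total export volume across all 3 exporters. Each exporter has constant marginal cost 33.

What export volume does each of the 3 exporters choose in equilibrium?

24.3375

A representative exporter's profit is π_i = q_i(227.7 − 2Q) − 33q_i, with Q = q_i + Σ_{j≠i} q_j.
First-order condition: 194.7 − 4q_i − 2Σ_{j≠i} q_j = 0.
With identical exporters, set every q_j = q: then 194.7 − 4q − 4q = 0, i.e. q = 194.7/8 = 24.3375.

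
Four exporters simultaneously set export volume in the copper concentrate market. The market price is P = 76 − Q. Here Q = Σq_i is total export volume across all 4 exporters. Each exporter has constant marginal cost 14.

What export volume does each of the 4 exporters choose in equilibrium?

A representative exporter's profit is π_i = q_i(76 − Q) − 14q_i, with Q = q_i + Σ_{j≠i} q_j.
First-order condition: 62 − 2q_i − Σ_{j≠i} q_j = 0.
In a symmetric equilibrium every exporter chooses the same q, so Σ_{j≠i} q_j = 3q. The condition becomes 62 − 5q = 0, giving q = 62/5 = 12.4.

12.4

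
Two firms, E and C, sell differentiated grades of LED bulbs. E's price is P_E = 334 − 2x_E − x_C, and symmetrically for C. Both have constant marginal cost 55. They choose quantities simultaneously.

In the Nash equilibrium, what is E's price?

166.6

Firm E's profit: π = x_E(334 − 2x_E − x_C) − 55x_E.
∂π/∂x_E = 279 − 4x_E − x_C = 0 ⇒ x_E = 69.75 − 0.25x_C.
By symmetry x_C = x_E; substituting into the reaction function, 1.25x_E = 69.75 and x_E = 55.8.
P_E = 334 − 2·55.8 − 55.8 = 166.6.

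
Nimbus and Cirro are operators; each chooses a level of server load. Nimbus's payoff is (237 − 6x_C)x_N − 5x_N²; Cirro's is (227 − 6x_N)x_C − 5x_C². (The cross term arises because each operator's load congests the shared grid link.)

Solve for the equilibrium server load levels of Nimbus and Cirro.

15.75, 13.25

Expanding Nimbus's payoff: 237x_N − 6x_Cx_N − 5x_N².
∂π/∂x_N = 237 − 6x_C − 10x_N = 0, so x_N = 23.7 − 0.6x_C.
Likewise for Cirro: x_C = 22.7 − 0.6x_N.
Plugging x_C into Nimbus's best response: x_N = 23.7 − 0.6(22.7 − 0.6x_N) ⇒ 0.64x_N = 10.08, so x_N = 15.75.
Then x_C = 22.7 − 0.6·15.75 = 13.25.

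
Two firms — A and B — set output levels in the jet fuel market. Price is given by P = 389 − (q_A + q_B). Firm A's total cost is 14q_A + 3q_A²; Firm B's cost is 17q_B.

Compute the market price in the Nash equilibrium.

Firm A's profit: π = q_A(389 − (q_A + q_B)) − 14q_A − 3q_A².
∂π/∂q_A = 375 − 8q_A − q_B = 0, so q_A = 46.875 − 0.125q_B.
For B: ∂π/∂q_B = 372 − 2q_B − q_A = 0 ⇒ q_B = 186 − 0.5q_A.
Plugging q_B into A's best response: q_A = 46.875 − 0.125(186 − 0.5q_A) ⇒ 0.9375q_A = 23.625, so q_A = 25.2.
Then q_B = 186 − 0.5·25.2 = 173.4.
Equilibrium price: P = 389 − 198.6 = 190.4.

190.4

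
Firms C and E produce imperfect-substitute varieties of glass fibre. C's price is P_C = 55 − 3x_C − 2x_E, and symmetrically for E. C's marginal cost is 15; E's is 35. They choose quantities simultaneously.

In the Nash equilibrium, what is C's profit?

117.1875

Firm C's profit: π = x_C(55 − 3x_C − 2x_E) − 15x_C.
∂π/∂x_C = 40 − 6x_C − 2x_E = 0 ⇒ x_C = 20/3 − (1/3)x_E.
Similarly x_E = 10/3 − (1/3)x_C.
Substituting the second reaction function into the first: x_C = 20/3 − (1/3)(10/3 − (1/3)x_C), which gives (8/9)x_C = 50/9 ⇒ x_C = 6.25.
Then x_E = 10/3 − (1/3)·6.25 = 1.25.
P_C = 55 − 3·6.25 − 2·1.25 = 33.75.
Profit = (33.75 − 15)·6.25 = 117.1875.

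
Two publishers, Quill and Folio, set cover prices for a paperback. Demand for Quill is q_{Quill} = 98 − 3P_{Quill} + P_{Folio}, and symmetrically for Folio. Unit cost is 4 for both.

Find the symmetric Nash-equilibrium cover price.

22

Quill's profit: π = (P_{Quill} − 4)(98 − 3P_{Quill} + P_{Folio}).
∂π/∂P_{Quill} = 110 − 6P_{Quill} + P_{Folio} = 0 ⇒ P_{Quill} = 55/3 + (1/6)P_{Folio}.
The game is symmetric, so in equilibrium P_{Folio} = P_{Quill}: the reaction function gives (5/6)P_{Quill} = 55/3, hence P_{Quill} = 22.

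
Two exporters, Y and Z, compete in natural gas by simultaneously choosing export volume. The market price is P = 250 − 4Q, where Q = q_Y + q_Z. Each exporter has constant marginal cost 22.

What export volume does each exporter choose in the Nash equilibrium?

Exporter Y's profit: π = q_Y(250 − 4(q_Y + q_Z)) − 22q_Y.
∂π/∂q_Y = 228 − 8q_Y − 4q_Z = 0, so q_Y = 28.5 − 0.5q_Z.
The game is symmetric, so in equilibrium q_Z = q_Y: the reaction function gives 1.5q_Y = 28.5, hence q_Y = 19.

19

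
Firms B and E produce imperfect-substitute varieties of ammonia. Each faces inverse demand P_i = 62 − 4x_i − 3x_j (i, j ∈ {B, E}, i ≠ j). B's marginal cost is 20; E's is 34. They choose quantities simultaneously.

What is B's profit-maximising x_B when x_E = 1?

4.875

Firm B's profit: π = x_B(62 − 4x_B − 3x_E) − 20x_B.
∂π/∂x_B = 42 − 8x_B − 3x_E = 0 ⇒ x_B = 5.25 − 0.375x_E.
At x_E = 1: x_B = 5.25 − 0.375·1 = 4.875.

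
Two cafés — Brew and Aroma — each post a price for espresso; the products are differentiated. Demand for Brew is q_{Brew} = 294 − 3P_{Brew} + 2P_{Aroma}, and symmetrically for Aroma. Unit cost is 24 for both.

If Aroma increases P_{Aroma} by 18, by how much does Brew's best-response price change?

6

Brew's profit: π = (P_{Brew} − 24)(294 − 3P_{Brew} + 2P_{Aroma}).
∂π/∂P_{Brew} = 366 − 6P_{Brew} + 2P_{Aroma} = 0 ⇒ P_{Brew} = 61 + (1/3)P_{Aroma}.
The reaction-function slope is 1/3, so an 18-unit rise in P_{Aroma} moves P_{Brew} by 1/3 × 18 = 6. Brew's best response rises — the actions are strategic complements.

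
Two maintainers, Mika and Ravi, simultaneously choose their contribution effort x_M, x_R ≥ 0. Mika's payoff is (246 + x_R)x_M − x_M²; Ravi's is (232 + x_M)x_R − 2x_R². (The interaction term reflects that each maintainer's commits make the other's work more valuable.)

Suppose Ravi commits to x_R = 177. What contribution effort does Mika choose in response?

211.5

Expanding Mika's payoff: 246x_M + x_Rx_M − x_M².
∂π/∂x_M = 246 + x_R − 2x_M = 0, so x_M = 123 + 0.5x_R.
At x_R = 177: x_M = 123 + 0.5·177 = 211.5.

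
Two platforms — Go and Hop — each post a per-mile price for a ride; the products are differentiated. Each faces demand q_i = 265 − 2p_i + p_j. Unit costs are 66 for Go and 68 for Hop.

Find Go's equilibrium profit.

8871.12

Go's profit: π = (p_{Go} − 66)(265 − 2p_{Go} + p_{Hop}).
∂π/∂p_{Go} = 397 − 4p_{Go} + p_{Hop} = 0 ⇒ p_{Go} = 99.25 + 0.25p_{Hop}.
Similarly p_{Hop} = 100.25 + 0.25p_{Go}.
Substituting the second reaction function into the first: p_{Go} = 99.25 + 0.25(100.25 + 0.25p_{Go}), which gives 0.9375p_{Go} = 124.3125 ⇒ p_{Go} = 132.6.
Then p_{Hop} = 100.25 + 0.25·132.6 = 133.4.
q_{Go} = 265 − 2·132.6 + 133.4 = 133.2.
Profit = (132.6 − 66)·133.2 = 8871.12.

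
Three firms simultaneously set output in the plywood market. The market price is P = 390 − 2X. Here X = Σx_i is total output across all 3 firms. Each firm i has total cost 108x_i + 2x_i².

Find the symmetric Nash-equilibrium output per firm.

23.5

A representative firm's profit is π_i = x_i(390 − 2X) − 108x_i − 2x_i², with X = x_i + Σ_{j≠i} x_j.
First-order condition: 282 − 8x_i − 2Σ_{j≠i} x_j = 0.
Imposing symmetry (x_j = x for all j) turns Σ_{j≠i} x_j into 2x, so 282 = 12x and x = 23.5.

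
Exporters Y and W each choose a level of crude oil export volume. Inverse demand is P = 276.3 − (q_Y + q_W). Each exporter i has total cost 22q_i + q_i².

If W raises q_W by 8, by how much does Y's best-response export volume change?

Exporter Y's profit: π = q_Y(276.3 − (q_Y + q_W)) − 22q_Y − q_Y².
∂π/∂q_Y = 254.3 − 4q_Y − q_W = 0, so q_Y = 63.575 − 0.25q_W.
The reaction-function slope is −0.25, so an 8-unit rise in q_W moves q_Y by −0.25 × 8 = −2. Y's best response falls — the actions are strategic substitutes.

-2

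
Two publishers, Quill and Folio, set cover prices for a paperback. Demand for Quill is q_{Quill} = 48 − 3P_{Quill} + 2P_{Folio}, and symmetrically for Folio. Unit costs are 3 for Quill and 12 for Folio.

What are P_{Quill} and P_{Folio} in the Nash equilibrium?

Quill's profit: π = (P_{Quill} − 3)(48 − 3P_{Quill} + 2P_{Folio}).
∂π/∂P_{Quill} = 57 − 6P_{Quill} + 2P_{Folio} = 0 ⇒ P_{Quill} = 9.5 + (1/3)P_{Folio}.
Similarly P_{Folio} = 14 + (1/3)P_{Quill}.
Substituting the second reaction function into the first: P_{Quill} = 9.5 + (1/3)(14 + (1/3)P_{Quill}), which gives (8/9)P_{Quill} = 85/6 ⇒ P_{Quill} = 15.9375.
Then P_{Folio} = 14 + (1/3)·15.9375 = 19.3125.

15.9375, 19.3125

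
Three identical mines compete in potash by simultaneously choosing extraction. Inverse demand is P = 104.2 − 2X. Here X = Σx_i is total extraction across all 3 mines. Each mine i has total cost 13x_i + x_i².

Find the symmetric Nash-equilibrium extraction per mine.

9.12

A representative mine's profit is π_i = x_i(104.2 − 2X) − 13x_i − x_i², with X = x_i + Σ_{j≠i} x_j.
First-order condition: 91.2 − 6x_i − 2Σ_{j≠i} x_j = 0.
Imposing symmetry (x_j = x for all j) turns Σ_{j≠i} x_j into 2x, so 91.2 = 10x and x = 9.12.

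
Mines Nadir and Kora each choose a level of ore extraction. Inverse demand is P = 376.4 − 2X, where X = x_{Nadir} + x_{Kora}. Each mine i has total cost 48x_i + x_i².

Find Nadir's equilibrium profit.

5055.3075

Mine Nadir's profit: π = x_{Nadir}(376.4 − 2(x_{Nadir} + x_{Kora})) − 48x_{Nadir} − x_{Nadir}².
∂π/∂x_{Nadir} = 328.4 − 6x_{Nadir} − 2x_{Kora} = 0, so x_{Nadir} = 821/15 − (1/3)x_{Kora}.
Setting x_{Nadir} = x_{Kora} in the reaction function: x_{Nadir} = 821/15 − (1/3)x_{Nadir}, so x_{Nadir} = (821/15) / (4/3) = 41.05.
Price P = 376.4 − 2·82.1 = 212.2.
Nadir's profit: (212.2 − 48)·41.05 − (41.05)² = 5055.3075.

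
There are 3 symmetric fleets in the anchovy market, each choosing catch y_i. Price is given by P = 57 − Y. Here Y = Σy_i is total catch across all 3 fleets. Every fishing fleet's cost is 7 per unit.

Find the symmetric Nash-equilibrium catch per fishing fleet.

12.5

A representative fishing fleet's profit is π_i = y_i(57 − Y) − 7y_i, with Y = y_i + Σ_{j≠i} y_j.
First-order condition: 50 − 2y_i − Σ_{j≠i} y_j = 0.
With identical fishing fleets, set every y_j = y: then 50 − 2y − 2y = 0, i.e. y = 50/4 = 12.5.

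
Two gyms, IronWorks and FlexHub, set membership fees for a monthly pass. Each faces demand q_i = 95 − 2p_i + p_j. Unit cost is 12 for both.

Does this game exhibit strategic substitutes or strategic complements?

strategic complements

IronWorks's profit: π = (p_{IronWorks} − 12)(95 − 2p_{IronWorks} + p_{FlexHub}).
∂π/∂p_{IronWorks} = 119 − 4p_{IronWorks} + p_{FlexHub} = 0 ⇒ p_{IronWorks} = 29.75 + 0.25p_{FlexHub}.
The best-response slope dp_{IronWorks}/dp_{FlexHub} = 0.25 > 0: the reaction function is upward-sloping, so the choices are strategic complements.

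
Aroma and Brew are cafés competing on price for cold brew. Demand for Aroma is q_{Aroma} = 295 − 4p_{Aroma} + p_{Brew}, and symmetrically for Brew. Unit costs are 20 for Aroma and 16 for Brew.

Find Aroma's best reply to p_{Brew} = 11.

Aroma's profit: π = (p_{Aroma} − 20)(295 − 4p_{Aroma} + p_{Brew}).
∂π/∂p_{Aroma} = 375 − 8p_{Aroma} + p_{Brew} = 0 ⇒ p_{Aroma} = 46.875 + 0.125p_{Brew}.
At p_{Brew} = 11: p_{Aroma} = 46.875 + 0.125·11 = 48.25.

48.25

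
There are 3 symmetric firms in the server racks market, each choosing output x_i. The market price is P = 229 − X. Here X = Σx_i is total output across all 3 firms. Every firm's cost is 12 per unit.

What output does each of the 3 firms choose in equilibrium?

54.25

A representative firm's profit is π_i = x_i(229 − X) − 12x_i, with X = x_i + Σ_{j≠i} x_j.
First-order condition: 217 − 2x_i − Σ_{j≠i} x_j = 0.
With identical firms, set every x_j = x: then 217 − 2x − 2x = 0, i.e. x = 217/4 = 54.25.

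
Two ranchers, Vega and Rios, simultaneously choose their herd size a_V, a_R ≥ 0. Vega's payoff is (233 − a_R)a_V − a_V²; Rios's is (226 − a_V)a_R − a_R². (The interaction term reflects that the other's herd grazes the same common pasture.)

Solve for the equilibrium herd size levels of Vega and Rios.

Expanding Vega's payoff: 233a_V − a_Ra_V − a_V².
∂π/∂a_V = 233 − a_R − 2a_V = 0, so a_V = 116.5 − 0.5a_R.
Likewise for Rios: a_R = 113 − 0.5a_V.
Substituting the second reaction function into the first: a_V = 116.5 − 0.5(113 − 0.5a_V), which gives 0.75a_V = 60 ⇒ a_V = 80.
Then a_R = 113 − 0.5·80 = 73.

80, 73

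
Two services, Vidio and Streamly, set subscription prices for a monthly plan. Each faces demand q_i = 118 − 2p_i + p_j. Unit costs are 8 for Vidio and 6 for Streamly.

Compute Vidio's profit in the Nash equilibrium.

2649.92

Vidio's profit: π = (p_{Vidio} − 8)(118 − 2p_{Vidio} + p_{Streamly}).
∂π/∂p_{Vidio} = 134 − 4p_{Vidio} + p_{Streamly} = 0 ⇒ p_{Vidio} = 33.5 + 0.25p_{Streamly}.
Similarly p_{Streamly} = 32.5 + 0.25p_{Vidio}.
Plugging p_{Streamly} into Vidio's best response: p_{Vidio} = 33.5 + 0.25(32.5 + 0.25p_{Vidio}) ⇒ 0.9375p_{Vidio} = 41.625, so p_{Vidio} = 44.4.
Then p_{Streamly} = 32.5 + 0.25·44.4 = 43.6.
q_{Vidio} = 118 − 2·44.4 + 43.6 = 72.8.
Profit = (44.4 − 8)·72.8 = 2649.92.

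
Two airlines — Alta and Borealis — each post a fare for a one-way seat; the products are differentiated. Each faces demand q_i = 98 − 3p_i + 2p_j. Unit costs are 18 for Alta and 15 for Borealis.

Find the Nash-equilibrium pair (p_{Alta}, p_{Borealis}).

Alta's profit: π = (p_{Alta} − 18)(98 − 3p_{Alta} + 2p_{Borealis}).
∂π/∂p_{Alta} = 152 − 6p_{Alta} + 2p_{Borealis} = 0 ⇒ p_{Alta} = 76/3 + (1/3)p_{Borealis}.
Similarly p_{Borealis} = 143/6 + (1/3)p_{Alta}.
Substituting the second reaction function into the first: p_{Alta} = 76/3 + (1/3)(143/6 + (1/3)p_{Alta}), which gives (8/9)p_{Alta} = 599/18 ⇒ p_{Alta} = 37.4375.
Then p_{Borealis} = 143/6 + (1/3)·37.4375 = 36.3125.

37.4375, 36.3125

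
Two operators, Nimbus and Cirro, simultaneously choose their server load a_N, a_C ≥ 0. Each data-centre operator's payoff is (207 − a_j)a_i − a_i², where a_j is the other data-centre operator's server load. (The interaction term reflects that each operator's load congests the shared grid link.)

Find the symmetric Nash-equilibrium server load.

Nimbus's payoff is (207 − a_C)a_N − a_N².
∂π/∂a_N = 207 − a_C − 2a_N = 0, so a_N = 103.5 − 0.5a_C.
By symmetry a_C = a_N; substituting into the reaction function, 1.5a_N = 103.5 and a_N = 69.

69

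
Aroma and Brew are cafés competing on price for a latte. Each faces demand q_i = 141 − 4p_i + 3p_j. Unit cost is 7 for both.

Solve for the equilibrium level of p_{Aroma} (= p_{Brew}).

Aroma's profit: π = (p_{Aroma} − 7)(141 − 4p_{Aroma} + 3p_{Brew}).
∂π/∂p_{Aroma} = 169 − 8p_{Aroma} + 3p_{Brew} = 0 ⇒ p_{Aroma} = 21.125 + 0.375p_{Brew}.
Setting p_{Aroma} = p_{Brew} in the reaction function: p_{Aroma} = 21.125 + 0.375p_{Aroma}, so p_{Aroma} = 21.125 / 0.625 = 33.8.

33.8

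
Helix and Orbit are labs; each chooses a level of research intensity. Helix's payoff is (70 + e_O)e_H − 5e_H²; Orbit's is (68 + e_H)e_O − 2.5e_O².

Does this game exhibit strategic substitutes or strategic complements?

Expanding Helix's payoff: 70e_H + e_Oe_H − 5e_H².
∂π/∂e_H = 70 + e_O − 10e_H = 0, so e_H = 7 + 0.1e_O.
The best-response slope de_H/de_O = 0.1 > 0: the reaction function is upward-sloping, so the choices are strategic complements.

strategic complements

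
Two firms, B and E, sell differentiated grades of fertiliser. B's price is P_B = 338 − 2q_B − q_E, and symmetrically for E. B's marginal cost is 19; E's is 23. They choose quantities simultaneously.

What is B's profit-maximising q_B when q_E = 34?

Firm B's profit: π = q_B(338 − 2q_B − q_E) − 19q_B.
∂π/∂q_B = 319 − 4q_B − q_E = 0 ⇒ q_B = 79.75 − 0.25q_E.
At q_E = 34: q_B = 79.75 − 0.25·34 = 71.25.

71.25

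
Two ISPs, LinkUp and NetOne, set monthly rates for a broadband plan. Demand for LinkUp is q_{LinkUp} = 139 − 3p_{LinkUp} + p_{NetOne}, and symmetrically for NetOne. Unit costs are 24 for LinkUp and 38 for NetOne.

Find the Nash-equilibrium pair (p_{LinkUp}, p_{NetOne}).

LinkUp's profit: π = (p_{LinkUp} − 24)(139 − 3p_{LinkUp} + p_{NetOne}).
∂π/∂p_{LinkUp} = 211 − 6p_{LinkUp} + p_{NetOne} = 0 ⇒ p_{LinkUp} = 211/6 + (1/6)p_{NetOne}.
Similarly p_{NetOne} = 253/6 + (1/6)p_{LinkUp}.
Solving the two reaction functions simultaneously: (1 − (1/6)(1/6))p_{LinkUp} = 211/6 + (1/6)·(253/6), so (35/36)p_{LinkUp} = 1519/36 and p_{LinkUp} = 43.4.
Then p_{NetOne} = 253/6 + (1/6)·43.4 = 49.4.

43.4, 49.4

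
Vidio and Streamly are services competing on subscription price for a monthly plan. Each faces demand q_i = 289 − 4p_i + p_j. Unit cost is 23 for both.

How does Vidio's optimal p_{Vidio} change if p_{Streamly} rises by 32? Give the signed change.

Vidio's profit: π = (p_{Vidio} − 23)(289 − 4p_{Vidio} + p_{Streamly}).
∂π/∂p_{Vidio} = 381 − 8p_{Vidio} + p_{Streamly} = 0 ⇒ p_{Vidio} = 47.625 + 0.125p_{Streamly}.
The reaction-function slope is 0.125, so a 32-unit rise in p_{Streamly} moves p_{Vidio} by 0.125 × 32 = 4. Vidio's best response rises — the actions are strategic complements.

4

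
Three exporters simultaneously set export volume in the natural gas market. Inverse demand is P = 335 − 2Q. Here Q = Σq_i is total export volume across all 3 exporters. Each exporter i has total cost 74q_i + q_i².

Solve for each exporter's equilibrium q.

A representative exporter's profit is π_i = q_i(335 − 2Q) − 74q_i − q_i², with Q = q_i + Σ_{j≠i} q_j.
First-order condition: 261 − 6q_i − 2Σ_{j≠i} q_j = 0.
With identical exporters, set every q_j = q: then 261 − 6q − 4q = 0, i.e. q = 261/10 = 26.1.

26.1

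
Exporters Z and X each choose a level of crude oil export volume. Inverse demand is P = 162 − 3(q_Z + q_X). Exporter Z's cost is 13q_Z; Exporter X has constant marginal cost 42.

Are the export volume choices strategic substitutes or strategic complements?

Exporter Z's profit: π = q_Z(162 − 3(q_Z + q_X)) − 13q_Z.
∂π/∂q_Z = 149 − 6q_Z − 3q_X = 0, so q_Z = 149/6 − 0.5q_X.
The best-response slope dq_Z/dq_X = −0.5 < 0: the reaction function is downward-sloping, so the choices are strategic substitutes.

strategic substitutes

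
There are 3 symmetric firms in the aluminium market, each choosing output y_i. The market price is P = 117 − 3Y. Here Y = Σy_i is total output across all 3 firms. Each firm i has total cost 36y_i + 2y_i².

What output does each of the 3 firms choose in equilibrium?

A representative firm's profit is π_i = y_i(117 − 3Y) − 36y_i − 2y_i², with Y = y_i + Σ_{j≠i} y_j.
First-order condition: 81 − 10y_i − 3Σ_{j≠i} y_j = 0.
In a symmetric equilibrium every firm chooses the same y, so Σ_{j≠i} y_j = 2y. The condition becomes 81 − 16y = 0, giving y = 81/16 = 5.0625.

5.0625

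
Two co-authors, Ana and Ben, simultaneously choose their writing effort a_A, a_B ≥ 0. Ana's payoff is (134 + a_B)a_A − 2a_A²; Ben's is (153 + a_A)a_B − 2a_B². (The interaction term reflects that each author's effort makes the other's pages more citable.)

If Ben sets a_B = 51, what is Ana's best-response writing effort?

46.25

Expanding Ana's payoff: 134a_A + a_Ba_A − 2a_A².
∂π/∂a_A = 134 + a_B − 4a_A = 0, so a_A = 33.5 + 0.25a_B.
At a_B = 51: a_A = 33.5 + 0.25·51 = 46.25.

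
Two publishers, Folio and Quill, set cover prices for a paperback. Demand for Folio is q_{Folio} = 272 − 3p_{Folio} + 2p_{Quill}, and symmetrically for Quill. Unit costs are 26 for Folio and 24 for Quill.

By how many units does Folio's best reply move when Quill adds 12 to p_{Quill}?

Folio's profit: π = (p_{Folio} − 26)(272 − 3p_{Folio} + 2p_{Quill}).
∂π/∂p_{Folio} = 350 − 6p_{Folio} + 2p_{Quill} = 0 ⇒ p_{Folio} = 175/3 + (1/3)p_{Quill}.
The reaction-function slope is 1/3, so a 12-unit rise in p_{Quill} moves p_{Folio} by 1/3 × 12 = 4. Folio's best response rises — the actions are strategic complements.

4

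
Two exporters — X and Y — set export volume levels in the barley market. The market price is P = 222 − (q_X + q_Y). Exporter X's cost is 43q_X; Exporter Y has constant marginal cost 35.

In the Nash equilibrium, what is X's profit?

Exporter X's profit: π = q_X(222 − (q_X + q_Y)) − 43q_X.
∂π/∂q_X = 179 − 2q_X − q_Y = 0, so q_X = 89.5 − 0.5q_Y.
By the same steps for Y: q_Y = 93.5 − 0.5q_X.
Solving the two reaction functions simultaneously: (1 − (−0.5)(−0.5))q_X = 89.5 − 0.5·93.5, so 0.75q_X = 42.75 and q_X = 57.
Then q_Y = 93.5 − 0.5·57 = 65.
Price P = 222 − 122 = 100.
X's profit: (100 − 43)·57 = 3249.

3249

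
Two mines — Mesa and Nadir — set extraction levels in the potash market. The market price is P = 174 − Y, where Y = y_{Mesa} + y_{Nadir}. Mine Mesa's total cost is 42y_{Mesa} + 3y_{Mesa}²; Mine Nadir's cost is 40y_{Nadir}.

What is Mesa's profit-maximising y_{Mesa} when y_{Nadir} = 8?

15.5

Mine Mesa's profit: π = y_{Mesa}(174 − (y_{Mesa} + y_{Nadir})) − 42y_{Mesa} − 3y_{Mesa}².
∂π/∂y_{Mesa} = 132 − 8y_{Mesa} − y_{Nadir} = 0, so y_{Mesa} = 16.5 − 0.125y_{Nadir}.
At y_{Nadir} = 8: y_{Mesa} = 16.5 − 0.125·8 = 15.5.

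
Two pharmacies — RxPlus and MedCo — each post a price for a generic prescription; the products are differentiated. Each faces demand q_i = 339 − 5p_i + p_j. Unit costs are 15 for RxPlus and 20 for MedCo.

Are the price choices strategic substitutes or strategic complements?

RxPlus's profit: π = (p_{RxPlus} − 15)(339 − 5p_{RxPlus} + p_{MedCo}).
∂π/∂p_{RxPlus} = 414 − 10p_{RxPlus} + p_{MedCo} = 0 ⇒ p_{RxPlus} = 41.4 + 0.1p_{MedCo}.
The best-response slope dp_{RxPlus}/dp_{MedCo} = 0.1 > 0: the reaction function is upward-sloping, so the choices are strategic complements.

strategic complements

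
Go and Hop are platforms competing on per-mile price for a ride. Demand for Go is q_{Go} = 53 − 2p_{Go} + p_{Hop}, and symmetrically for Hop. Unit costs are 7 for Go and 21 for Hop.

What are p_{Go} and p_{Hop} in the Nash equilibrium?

Go's profit: π = (p_{Go} − 7)(53 − 2p_{Go} + p_{Hop}).
∂π/∂p_{Go} = 67 − 4p_{Go} + p_{Hop} = 0 ⇒ p_{Go} = 16.75 + 0.25p_{Hop}.
Similarly p_{Hop} = 23.75 + 0.25p_{Go}.
Solving the two reaction functions simultaneously: (1 − (0.25)(0.25))p_{Go} = 16.75 + 0.25·23.75, so 0.9375p_{Go} = 22.6875 and p_{Go} = 24.2.
Then p_{Hop} = 23.75 + 0.25·24.2 = 29.8.

24.2, 29.8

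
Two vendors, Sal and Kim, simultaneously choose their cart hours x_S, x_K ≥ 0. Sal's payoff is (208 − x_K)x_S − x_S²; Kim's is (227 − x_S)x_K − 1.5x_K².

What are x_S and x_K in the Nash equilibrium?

Expanding Sal's payoff: 208x_S − x_Kx_S − x_S².
∂π/∂x_S = 208 − x_K − 2x_S = 0, so x_S = 104 − 0.5x_K.
Likewise for Kim: x_K = 227/3 − (1/3)x_S.
Solving the two reaction functions simultaneously: (1 − (−0.5)(−1/3))x_S = 104 − 0.5·(227/3), so (5/6)x_S = 397/6 and x_S = 79.4.
Then x_K = 227/3 − (1/3)·79.4 = 49.2.

79.4, 49.2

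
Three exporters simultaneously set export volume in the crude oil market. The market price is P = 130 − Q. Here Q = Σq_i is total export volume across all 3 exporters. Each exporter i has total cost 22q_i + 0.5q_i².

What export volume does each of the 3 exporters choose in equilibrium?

A representative exporter's profit is π_i = q_i(130 − Q) − 22q_i − 0.5q_i², with Q = q_i + Σ_{j≠i} q_j.
First-order condition: 108 − 3q_i − Σ_{j≠i} q_j = 0.
In a symmetric equilibrium every exporter chooses the same q, so Σ_{j≠i} q_j = 2q. The condition becomes 108 − 5q = 0, giving q = 108/5 = 21.6.

21.6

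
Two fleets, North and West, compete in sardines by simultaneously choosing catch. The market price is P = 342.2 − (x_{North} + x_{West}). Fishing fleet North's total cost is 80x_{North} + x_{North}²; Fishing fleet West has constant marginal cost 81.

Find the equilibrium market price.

192.8

Fishing fleet North's profit: π = x_{North}(342.2 − (x_{North} + x_{West})) − 80x_{North} − x_{North}².
∂π/∂x_{North} = 262.2 − 4x_{North} − x_{West} = 0, so x_{North} = 65.55 − 0.25x_{West}.
For West: ∂π/∂x_{West} = 261.2 − 2x_{West} − x_{North} = 0 ⇒ x_{West} = 130.6 − 0.5x_{North}.
Substituting the second reaction function into the first: x_{North} = 65.55 − 0.25(130.6 − 0.5x_{North}), which gives 0.875x_{North} = 32.9 ⇒ x_{North} = 37.6.
Then x_{West} = 130.6 − 0.5·37.6 = 111.8.
Equilibrium price: P = 342.2 − 149.4 = 192.8.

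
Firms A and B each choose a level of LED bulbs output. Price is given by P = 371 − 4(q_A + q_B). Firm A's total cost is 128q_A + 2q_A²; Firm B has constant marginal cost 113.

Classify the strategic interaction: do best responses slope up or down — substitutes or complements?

strategic substitutes

Firm A's profit: π = q_A(371 − 4(q_A + q_B)) − 128q_A − 2q_A².
∂π/∂q_A = 243 − 12q_A − 4q_B = 0, so q_A = 20.25 − (1/3)q_B.
The best-response slope dq_A/dq_B = −1/3 < 0: the reaction function is downward-sloping, so the choices are strategic substitutes.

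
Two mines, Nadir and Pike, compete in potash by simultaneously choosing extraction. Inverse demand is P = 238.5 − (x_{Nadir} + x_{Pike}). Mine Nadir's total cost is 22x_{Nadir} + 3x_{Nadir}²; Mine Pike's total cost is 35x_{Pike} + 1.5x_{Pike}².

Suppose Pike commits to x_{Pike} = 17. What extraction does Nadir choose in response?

24.9375

Mine Nadir's profit: π = x_{Nadir}(238.5 − (x_{Nadir} + x_{Pike})) − 22x_{Nadir} − 3x_{Nadir}².
∂π/∂x_{Nadir} = 216.5 − 8x_{Nadir} − x_{Pike} = 0, so x_{Nadir} = 27.0625 − 0.125x_{Pike}.
At x_{Pike} = 17: x_{Nadir} = 27.0625 − 0.125·17 = 24.9375.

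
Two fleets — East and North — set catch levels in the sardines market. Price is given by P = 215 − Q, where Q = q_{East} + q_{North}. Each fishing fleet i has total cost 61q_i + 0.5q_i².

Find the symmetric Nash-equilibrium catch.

38.5

Fishing fleet East's profit: π = q_{East}(215 − (q_{East} + q_{North})) − 61q_{East} − 0.5q_{East}².
∂π/∂q_{East} = 154 − 3q_{East} − q_{North} = 0, so q_{East} = 154/3 − (1/3)q_{North}.
By symmetry q_{North} = q_{East}; substituting into the reaction function, (4/3)q_{East} = 154/3 and q_{East} = 38.5.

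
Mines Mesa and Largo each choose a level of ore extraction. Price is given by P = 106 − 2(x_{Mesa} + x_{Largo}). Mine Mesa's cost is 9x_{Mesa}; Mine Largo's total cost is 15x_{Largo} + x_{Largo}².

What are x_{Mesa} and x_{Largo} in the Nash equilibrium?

Mine Mesa's profit: π = x_{Mesa}(106 − 2(x_{Mesa} + x_{Largo})) − 9x_{Mesa}.
∂π/∂x_{Mesa} = 97 − 4x_{Mesa} − 2x_{Largo} = 0, so x_{Mesa} = 24.25 − 0.5x_{Largo}.
For Largo: ∂π/∂x_{Largo} = 91 − 6x_{Largo} − 2x_{Mesa} = 0 ⇒ x_{Largo} = 91/6 − (1/3)x_{Mesa}.
Plugging x_{Largo} into Mesa's best response: x_{Mesa} = 24.25 − 0.5(91/6 − (1/3)x_{Mesa}) ⇒ (5/6)x_{Mesa} = 50/3, so x_{Mesa} = 20.
Then x_{Largo} = 91/6 − (1/3)·20 = 8.5.

20, 8.5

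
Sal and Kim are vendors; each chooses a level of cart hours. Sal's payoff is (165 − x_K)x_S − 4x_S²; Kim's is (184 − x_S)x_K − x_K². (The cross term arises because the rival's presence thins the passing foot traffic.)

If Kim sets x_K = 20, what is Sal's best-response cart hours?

18.125

Expanding Sal's payoff: 165x_S − x_Kx_S − 4x_S².
∂π/∂x_S = 165 − x_K − 8x_S = 0, so x_S = 20.625 − 0.125x_K.
At x_K = 20: x_S = 20.625 − 0.125·20 = 18.125.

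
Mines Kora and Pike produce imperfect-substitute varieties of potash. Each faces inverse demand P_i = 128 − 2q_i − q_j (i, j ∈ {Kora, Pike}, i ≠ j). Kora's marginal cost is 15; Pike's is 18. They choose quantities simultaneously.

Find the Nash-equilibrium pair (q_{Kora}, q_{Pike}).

Mine Kora's profit: π = q_{Kora}(128 − 2q_{Kora} − q_{Pike}) − 15q_{Kora}.
∂π/∂q_{Kora} = 113 − 4q_{Kora} − q_{Pike} = 0 ⇒ q_{Kora} = 28.25 − 0.25q_{Pike}.
Similarly q_{Pike} = 27.5 − 0.25q_{Kora}.
Plugging q_{Pike} into Kora's best response: q_{Kora} = 28.25 − 0.25(27.5 − 0.25q_{Kora}) ⇒ 0.9375q_{Kora} = 21.375, so q_{Kora} = 22.8.
Then q_{Pike} = 27.5 − 0.25·22.8 = 21.8.

22.8, 21.8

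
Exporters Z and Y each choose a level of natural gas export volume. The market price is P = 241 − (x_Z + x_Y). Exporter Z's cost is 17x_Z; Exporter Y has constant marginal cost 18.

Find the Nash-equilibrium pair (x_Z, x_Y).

75, 74

Exporter Z's profit: π = x_Z(241 − (x_Z + x_Y)) − 17x_Z.
∂π/∂x_Z = 224 − 2x_Z − x_Y = 0, so x_Z = 112 − 0.5x_Y.
By the same steps for Y: x_Y = 111.5 − 0.5x_Z.
Solving the two reaction functions simultaneously: (1 − (−0.5)(−0.5))x_Z = 112 − 0.5·111.5, so 0.75x_Z = 56.25 and x_Z = 75.
Then x_Y = 111.5 − 0.5·75 = 74.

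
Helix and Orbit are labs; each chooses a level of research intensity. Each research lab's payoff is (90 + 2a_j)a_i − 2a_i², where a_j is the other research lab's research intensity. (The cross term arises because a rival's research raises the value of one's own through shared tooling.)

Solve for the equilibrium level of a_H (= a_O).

Helix's payoff is (90 + 2a_O)a_H − 2a_H².
∂π/∂a_H = 90 + 2a_O − 4a_H = 0, so a_H = 22.5 + 0.5a_O.
By symmetry a_O = a_H; substituting into the reaction function, 0.5a_H = 22.5 and a_H = 45.

45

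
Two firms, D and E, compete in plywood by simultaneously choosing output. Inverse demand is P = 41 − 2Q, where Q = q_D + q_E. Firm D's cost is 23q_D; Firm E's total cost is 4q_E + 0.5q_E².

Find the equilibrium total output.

Firm D's profit: π = q_D(41 − 2(q_D + q_E)) − 23q_D.
∂π/∂q_D = 18 − 4q_D − 2q_E = 0, so q_D = 4.5 − 0.5q_E.
For E: ∂π/∂q_E = 37 − 5q_E − 2q_D = 0 ⇒ q_E = 7.4 − 0.4q_D.
Plugging q_E into D's best response: q_D = 4.5 − 0.5(7.4 − 0.4q_D) ⇒ 0.8q_D = 0.8, so q_D = 1.
Then q_E = 7.4 − 0.4·1 = 7.
Total output: 1 + 7 = 8.

8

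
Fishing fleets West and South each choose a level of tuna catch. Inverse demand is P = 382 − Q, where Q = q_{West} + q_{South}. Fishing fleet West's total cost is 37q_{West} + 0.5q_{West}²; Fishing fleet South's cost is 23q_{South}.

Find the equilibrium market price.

Fishing fleet West's profit: π = q_{West}(382 − (q_{West} + q_{South})) − 37q_{West} − 0.5q_{West}².
∂π/∂q_{West} = 345 − 3q_{West} − q_{South} = 0, so q_{West} = 115 − (1/3)q_{South}.
For South: ∂π/∂q_{South} = 359 − 2q_{South} − q_{West} = 0 ⇒ q_{South} = 179.5 − 0.5q_{West}.
Substituting the second reaction function into the first: q_{West} = 115 − (1/3)(179.5 − 0.5q_{West}), which gives (5/6)q_{West} = 331/6 ⇒ q_{West} = 66.2.
Then q_{South} = 179.5 − 0.5·66.2 = 146.4.
Equilibrium price: P = 382 − 212.6 = 169.4.

169.4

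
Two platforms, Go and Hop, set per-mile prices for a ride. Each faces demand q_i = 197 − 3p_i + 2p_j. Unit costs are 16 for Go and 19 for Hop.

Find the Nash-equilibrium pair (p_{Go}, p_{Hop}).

61.8125, 62.9375

Go's profit: π = (p_{Go} − 16)(197 − 3p_{Go} + 2p_{Hop}).
∂π/∂p_{Go} = 245 − 6p_{Go} + 2p_{Hop} = 0 ⇒ p_{Go} = 245/6 + (1/3)p_{Hop}.
Similarly p_{Hop} = 127/3 + (1/3)p_{Go}.
Substituting the second reaction function into the first: p_{Go} = 245/6 + (1/3)(127/3 + (1/3)p_{Go}), which gives (8/9)p_{Go} = 989/18 ⇒ p_{Go} = 61.8125.
Then p_{Hop} = 127/3 + (1/3)·61.8125 = 62.9375.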